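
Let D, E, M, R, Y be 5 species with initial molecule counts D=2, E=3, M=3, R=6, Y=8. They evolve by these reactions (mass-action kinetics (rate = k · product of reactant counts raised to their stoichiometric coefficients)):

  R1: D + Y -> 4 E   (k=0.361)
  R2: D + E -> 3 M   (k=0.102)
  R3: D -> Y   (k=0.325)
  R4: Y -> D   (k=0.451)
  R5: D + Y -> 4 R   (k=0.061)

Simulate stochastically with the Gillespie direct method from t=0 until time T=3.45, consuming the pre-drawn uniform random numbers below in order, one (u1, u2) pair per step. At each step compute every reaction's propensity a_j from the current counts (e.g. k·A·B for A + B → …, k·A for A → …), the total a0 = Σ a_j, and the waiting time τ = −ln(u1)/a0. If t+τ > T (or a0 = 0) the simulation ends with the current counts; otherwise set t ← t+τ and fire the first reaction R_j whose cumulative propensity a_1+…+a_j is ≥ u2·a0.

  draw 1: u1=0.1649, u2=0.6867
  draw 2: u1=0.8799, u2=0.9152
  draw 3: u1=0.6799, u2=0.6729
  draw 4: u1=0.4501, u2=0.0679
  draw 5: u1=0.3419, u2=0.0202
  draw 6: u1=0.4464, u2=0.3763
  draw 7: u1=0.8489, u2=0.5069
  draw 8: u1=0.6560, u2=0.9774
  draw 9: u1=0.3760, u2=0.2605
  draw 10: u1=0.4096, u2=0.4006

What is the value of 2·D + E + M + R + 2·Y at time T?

Check how each reaction changes W = 2·D + E + M + R + 2·Y (weight of products minus weight of reactants):
R1: D + Y -> 4 E: (1·4) − (2·1 + 2·1) = 4 − 4 = 0
R2: D + E -> 3 M: (1·3) − (2·1 + 1·1) = 3 − 3 = 0
R3: D -> Y: (2·1) − (2·1) = 2 − 2 = 0
R4: Y -> D: (2·1) − (2·1) = 2 − 2 = 0
R5: D + Y -> 4 R: (1·4) − (2·1 + 2·1) = 4 − 4 = 0
Every reaction leaves W unchanged, so W is conserved and no simulation is needed: W(T) = W(0) = 2·2 + 3 + 3 + 6 + 2·8 = 32

Value at T = 32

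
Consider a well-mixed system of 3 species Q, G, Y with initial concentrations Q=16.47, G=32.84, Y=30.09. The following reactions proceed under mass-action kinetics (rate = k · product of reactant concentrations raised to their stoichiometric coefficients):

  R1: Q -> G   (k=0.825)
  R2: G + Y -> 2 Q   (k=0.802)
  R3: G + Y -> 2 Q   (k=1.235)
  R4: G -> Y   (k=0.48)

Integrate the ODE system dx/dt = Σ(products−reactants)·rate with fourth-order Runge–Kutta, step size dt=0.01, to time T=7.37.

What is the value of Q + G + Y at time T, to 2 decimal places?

Value at T = 79.40

Check how each reaction changes W = Q + G + Y (weight of products minus weight of reactants):
R1: Q -> G: (1·1) − (1·1) = 1 − 1 = 0
R2: G + Y -> 2 Q: (1·2) − (1·1 + 1·1) = 2 − 2 = 0
R3: G + Y -> 2 Q: (1·2) − (1·1 + 1·1) = 2 − 2 = 0
R4: G -> Y: (1·1) − (1·1) = 1 − 1 = 0
Every reaction leaves W unchanged, so W is conserved and no simulation is needed: W(T) = W(0) = 16.47 + 32.84 + 30.09 = 79.40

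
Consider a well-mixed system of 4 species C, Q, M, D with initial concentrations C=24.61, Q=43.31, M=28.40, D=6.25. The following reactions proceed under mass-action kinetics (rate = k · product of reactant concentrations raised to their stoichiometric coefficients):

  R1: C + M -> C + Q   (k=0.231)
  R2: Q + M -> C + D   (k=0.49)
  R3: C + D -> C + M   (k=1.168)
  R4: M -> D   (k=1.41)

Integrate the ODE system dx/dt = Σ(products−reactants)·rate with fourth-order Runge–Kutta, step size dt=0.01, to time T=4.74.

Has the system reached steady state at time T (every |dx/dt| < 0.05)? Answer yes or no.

Steady state at T: yes

RK4 with dt=0.01: 474 steps to T=4.74. Trajectory (selected grid times):
t=0.00: C=24.61 Q=43.31 M=28.40 D=6.25
t=0.53: C=72.42 Q=30.09 M=0.05 D=0.01
t=1.05: C=72.48 Q=30.09 M=0.00 D=0.00
t=1.58: C=72.48 Q=30.09 M=0.00 D=0.00
t=2.11: C=72.48 Q=30.09 M=0.00 D=0.00
t=2.63: C=72.48 Q=30.09 M=0.00 D=0.00
t=3.16: C=72.48 Q=30.09 M=0.00 D=0.00
t=3.69: C=72.48 Q=30.09 M=0.00 D=0.00
t=4.21: C=72.48 Q=30.09 M=0.00 D=0.00
t=4.74: C=72.48 Q=30.09 M=0.00 D=0.00
Rates at T: R1=0.0000, R2=0.0000, R3=0.0000, R4=0.0000
dx/dt at T (Σ net stoichiometry × rate): C=+0.0000, Q=+0.0000, M=-0.0000, D=-0.0000
Largest |dx/dt| is |+0.0000| (C) < 0.05 → steady.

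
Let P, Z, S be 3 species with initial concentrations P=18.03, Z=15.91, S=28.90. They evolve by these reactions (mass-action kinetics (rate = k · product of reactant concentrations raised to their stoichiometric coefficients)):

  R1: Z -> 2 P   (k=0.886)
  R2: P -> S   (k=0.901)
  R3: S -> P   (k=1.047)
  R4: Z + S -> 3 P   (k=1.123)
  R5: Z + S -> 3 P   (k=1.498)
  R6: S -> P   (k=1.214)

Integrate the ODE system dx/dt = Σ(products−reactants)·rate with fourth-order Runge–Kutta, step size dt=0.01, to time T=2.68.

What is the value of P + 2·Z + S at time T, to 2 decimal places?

Check how each reaction changes W = P + 2·Z + S (weight of products minus weight of reactants):
R1: Z -> 2 P: (1·2) − (2·1) = 2 − 2 = 0
R2: P -> S: (1·1) − (1·1) = 1 − 1 = 0
R3: S -> P: (1·1) − (1·1) = 1 − 1 = 0
R4: Z + S -> 3 P: (1·3) − (2·1 + 1·1) = 3 − 3 = 0
R5: Z + S -> 3 P: (1·3) − (2·1 + 1·1) = 3 − 3 = 0
R6: S -> P: (1·1) − (1·1) = 1 − 1 = 0
Every reaction leaves W unchanged, so W is conserved and no simulation is needed: W(T) = W(0) = 18.03 + 2·15.91 + 28.90 = 78.75

Value at T = 78.75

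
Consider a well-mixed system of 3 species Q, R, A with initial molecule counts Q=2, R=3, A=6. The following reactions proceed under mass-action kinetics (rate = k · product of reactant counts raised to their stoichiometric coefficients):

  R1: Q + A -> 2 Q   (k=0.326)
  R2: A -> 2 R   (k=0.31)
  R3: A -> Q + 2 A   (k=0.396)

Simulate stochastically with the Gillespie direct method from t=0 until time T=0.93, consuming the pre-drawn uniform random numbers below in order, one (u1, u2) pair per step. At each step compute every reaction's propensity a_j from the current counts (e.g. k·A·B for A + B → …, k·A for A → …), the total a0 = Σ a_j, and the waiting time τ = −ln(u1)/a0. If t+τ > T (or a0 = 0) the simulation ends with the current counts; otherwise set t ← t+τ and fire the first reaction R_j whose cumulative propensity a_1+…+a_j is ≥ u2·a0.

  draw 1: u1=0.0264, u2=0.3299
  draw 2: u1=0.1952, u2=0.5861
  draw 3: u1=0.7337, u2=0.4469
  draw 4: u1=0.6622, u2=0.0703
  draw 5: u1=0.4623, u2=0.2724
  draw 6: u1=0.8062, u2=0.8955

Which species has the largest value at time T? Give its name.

Dominant species at T: Q

t=0.000: Q=2 R=3 A=6
Draw 1: a1=3.912, a2=1.860, a3=2.376, a0=8.148; τ=−ln(0.0264)/8.148=0.446 → t=0.446; u2·a0=0.3299·8.148=2.688 ≤ a1=3.912 → R1 fires; Q=3 R=3 A=5
Draw 2: a1=4.890, a2=1.550, a3=1.980, a0=8.420; τ=−ln(0.1952)/8.420=0.194 → t=0.640; u2·a0=0.5861·8.420=4.935; a1=4.890 < 4.935 ≤ a1+a2=6.440 → R2 fires; Q=3 R=5 A=4
Draw 3: a1=3.912, a2=1.240, a3=1.584, a0=6.736; τ=−ln(0.7337)/6.736=0.046 → t=0.686; u2·a0=0.4469·6.736=3.010 ≤ a1=3.912 → R1 fires; Q=4 R=5 A=3
Draw 4: a1=3.912, a2=0.930, a3=1.188, a0=6.030; τ=−ln(0.6622)/6.030=0.068 → t=0.754; u2·a0=0.0703·6.030=0.424 ≤ a1=3.912 → R1 fires; Q=5 R=5 A=2
Draw 5: a1=3.260, a2=0.620, a3=0.792, a0=4.672; τ=−ln(0.4623)/4.672=0.165 → t=0.920; u2·a0=0.2724·4.672=1.273 ≤ a1=3.260 → R1 fires; Q=6 R=5 A=1
Draw 6: a1=1.956, a2=0.310, a3=0.396, a0=2.662; τ=−ln(0.8062)/2.662=0.081 → t=1.000 > T=0.93: stop.
At T=0.93: Q=6 R=5 A=1; the largest is Q.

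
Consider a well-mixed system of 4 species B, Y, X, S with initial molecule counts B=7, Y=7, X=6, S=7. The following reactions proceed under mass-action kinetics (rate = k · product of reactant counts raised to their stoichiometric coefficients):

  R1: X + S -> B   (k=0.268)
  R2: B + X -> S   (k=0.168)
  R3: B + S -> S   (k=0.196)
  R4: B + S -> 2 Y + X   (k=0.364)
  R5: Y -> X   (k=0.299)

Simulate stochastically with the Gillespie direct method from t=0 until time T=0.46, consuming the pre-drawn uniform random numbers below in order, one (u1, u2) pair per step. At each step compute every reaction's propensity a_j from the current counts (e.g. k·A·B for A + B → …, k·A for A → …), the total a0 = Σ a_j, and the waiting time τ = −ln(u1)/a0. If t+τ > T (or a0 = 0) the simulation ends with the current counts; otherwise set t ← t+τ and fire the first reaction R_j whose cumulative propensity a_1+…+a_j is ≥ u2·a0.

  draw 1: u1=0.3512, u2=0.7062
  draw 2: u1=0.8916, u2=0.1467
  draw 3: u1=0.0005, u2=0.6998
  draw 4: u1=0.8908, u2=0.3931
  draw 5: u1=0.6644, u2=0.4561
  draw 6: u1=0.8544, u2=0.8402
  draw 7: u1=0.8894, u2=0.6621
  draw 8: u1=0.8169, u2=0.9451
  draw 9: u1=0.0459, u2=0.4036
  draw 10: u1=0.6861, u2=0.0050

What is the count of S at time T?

t=0.000: B=7 Y=7 X=6 S=7
Draw 1: a1=11.256, a2=7.056, a3=9.604, a4=17.836, a5=2.093, a0=47.845; τ=−ln(0.3512)/47.845=0.022 → t=0.022; u2·a0=0.7062·47.845=33.788; a1+…+a3=27.916 < 33.788 ≤ a1+…+a4=45.752 → R4 fires; B=6 Y=9 X=7 S=6
Draw 2: a1=11.256, a2=7.056, a3=7.056, a4=13.104, a5=2.691, a0=41.163; τ=−ln(0.8916)/41.163=0.003 → t=0.025; u2·a0=0.1467·41.163=6.039 ≤ a1=11.256 → R1 fires; B=7 Y=9 X=6 S=5
Draw 3: a1=8.040, a2=7.056, a3=6.860, a4=12.740, a5=2.691, a0=37.387; τ=−ln(0.0005)/37.387=0.203 → t=0.228; u2·a0=0.6998·37.387=26.163; a1+…+a3=21.956 < 26.163 ≤ a1+…+a4=34.696 → R4 fires; B=6 Y=11 X=7 S=4
Draw 4: a1=7.504, a2=7.056, a3=4.704, a4=8.736, a5=3.289, a0=31.289; τ=−ln(0.8908)/31.289=0.004 → t=0.232; u2·a0=0.3931·31.289=12.300; a1=7.504 < 12.300 ≤ a1+a2=14.560 → R2 fires; B=5 Y=11 X=6 S=5
Draw 5: a1=8.040, a2=5.040, a3=4.900, a4=9.100, a5=3.289, a0=30.369; τ=−ln(0.6644)/30.369=0.013 → t=0.245; u2·a0=0.4561·30.369=13.851; a1+a2=13.080 < 13.851 ≤ a1+…+a3=17.980 → R3 fires; B=4 Y=11 X=6 S=5
Draw 6: a1=8.040, a2=4.032, a3=3.920, a4=7.280, a5=3.289, a0=26.561; τ=−ln(0.8544)/26.561=0.006 → t=0.251; u2·a0=0.8402·26.561=22.317; a1+…+a3=15.992 < 22.317 ≤ a1+…+a4=23.272 → R4 fires; B=3 Y=13 X=7 S=4
Draw 7: a1=7.504, a2=3.528, a3=2.352, a4=4.368, a5=3.887, a0=21.639; τ=−ln(0.8894)/21.639=0.005 → t=0.256; u2·a0=0.6621·21.639=14.327; a1+…+a3=13.384 < 14.327 ≤ a1+…+a4=17.752 → R4 fires; B=2 Y=15 X=8 S=3
Draw 8: a1=6.432, a2=2.688, a3=1.176, a4=2.184, a5=4.485, a0=16.965; τ=−ln(0.8169)/16.965=0.012 → t=0.268; u2·a0=0.9451·16.965=16.034; a1+…+a4=12.480 < 16.034 ≤ a1+…+a5=16.965 → R5 fires; B=2 Y=14 X=9 S=3
Draw 9: a1=7.236, a2=3.024, a3=1.176, a4=2.184, a5=4.186, a0=17.806; τ=−ln(0.0459)/17.806=0.173 → t=0.441; u2·a0=0.4036·17.806=7.187 ≤ a1=7.236 → R1 fires; B=3 Y=14 X=8 S=2
Draw 10: a1=4.288, a2=4.032, a3=1.176, a4=2.184, a5=4.186, a0=15.866; τ=−ln(0.6861)/15.866=0.024 → t=0.465 > T=0.46: stop.
Read off S at T=0.46: 2

S at T = 2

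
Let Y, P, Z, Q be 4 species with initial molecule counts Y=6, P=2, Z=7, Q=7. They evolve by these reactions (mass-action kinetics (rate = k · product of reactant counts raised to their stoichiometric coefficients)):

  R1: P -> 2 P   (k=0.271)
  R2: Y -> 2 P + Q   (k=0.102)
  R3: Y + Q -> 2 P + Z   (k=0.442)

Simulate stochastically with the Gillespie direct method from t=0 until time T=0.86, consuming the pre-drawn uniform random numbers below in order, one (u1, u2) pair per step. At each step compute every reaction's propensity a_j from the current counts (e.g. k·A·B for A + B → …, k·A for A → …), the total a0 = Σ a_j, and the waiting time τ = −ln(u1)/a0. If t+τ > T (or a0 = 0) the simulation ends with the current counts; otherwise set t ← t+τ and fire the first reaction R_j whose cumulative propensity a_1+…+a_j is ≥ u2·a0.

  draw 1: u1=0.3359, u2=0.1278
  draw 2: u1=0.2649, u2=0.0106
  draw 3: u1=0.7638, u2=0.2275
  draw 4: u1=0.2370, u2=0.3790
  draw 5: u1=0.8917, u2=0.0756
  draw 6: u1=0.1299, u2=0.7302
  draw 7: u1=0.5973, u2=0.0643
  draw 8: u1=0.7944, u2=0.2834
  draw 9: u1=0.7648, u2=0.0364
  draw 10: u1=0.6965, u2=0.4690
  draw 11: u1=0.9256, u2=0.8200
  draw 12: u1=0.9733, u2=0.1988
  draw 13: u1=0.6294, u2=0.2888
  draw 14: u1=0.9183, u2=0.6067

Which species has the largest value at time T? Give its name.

t=0.000: Y=6 P=2 Z=7 Q=7
Draw 1: a1=0.542, a2=0.612, a3=18.564, a0=19.718; τ=−ln(0.3359)/19.718=0.055 → t=0.055; u2·a0=0.1278·19.718=2.520; a1+a2=1.154 < 2.520 ≤ a1+…+a3=19.718 → R3 fires; Y=5 P=4 Z=8 Q=6
Draw 2: a1=1.084, a2=0.510, a3=13.260, a0=14.854; τ=−ln(0.2649)/14.854=0.089 → t=0.145; u2·a0=0.0106·14.854=0.157 ≤ a1=1.084 → R1 fires; Y=5 P=5 Z=8 Q=6
Draw 3: a1=1.355, a2=0.510, a3=13.260, a0=15.125; τ=−ln(0.7638)/15.125=0.018 → t=0.163; u2·a0=0.2275·15.125=3.441; a1+a2=1.865 < 3.441 ≤ a1+…+a3=15.125 → R3 fires; Y=4 P=7 Z=9 Q=5
Draw 4: a1=1.897, a2=0.408, a3=8.840, a0=11.145; τ=−ln(0.2370)/11.145=0.129 → t=0.292; u2·a0=0.3790·11.145=4.224; a1+a2=2.305 < 4.224 ≤ a1+…+a3=11.145 → R3 fires; Y=3 P=9 Z=10 Q=4
Draw 5: a1=2.439, a2=0.306, a3=5.304, a0=8.049; τ=−ln(0.8917)/8.049=0.014 → t=0.306; u2·a0=0.0756·8.049=0.609 ≤ a1=2.439 → R1 fires; Y=3 P=10 Z=10 Q=4
Draw 6: a1=2.710, a2=0.306, a3=5.304, a0=8.320; τ=−ln(0.1299)/8.320=0.245 → t=0.551; u2·a0=0.7302·8.320=6.075; a1+a2=3.016 < 6.075 ≤ a1+…+a3=8.320 → R3 fires; Y=2 P=12 Z=11 Q=3
Draw 7: a1=3.252, a2=0.204, a3=2.652, a0=6.108; τ=−ln(0.5973)/6.108=0.084 → t=0.636; u2·a0=0.0643·6.108=0.393 ≤ a1=3.252 → R1 fires; Y=2 P=13 Z=11 Q=3
Draw 8: a1=3.523, a2=0.204, a3=2.652, a0=6.379; τ=−ln(0.7944)/6.379=0.036 → t=0.672; u2·a0=0.2834·6.379=1.808 ≤ a1=3.523 → R1 fires; Y=2 P=14 Z=11 Q=3
Draw 9: a1=3.794, a2=0.204, a3=2.652, a0=6.650; τ=−ln(0.7648)/6.650=0.040 → t=0.712; u2·a0=0.0364·6.650=0.242 ≤ a1=3.794 → R1 fires; Y=2 P=15 Z=11 Q=3
Draw 10: a1=4.065, a2=0.204, a3=2.652, a0=6.921; τ=−ln(0.6965)/6.921=0.052 → t=0.764; u2·a0=0.4690·6.921=3.246 ≤ a1=4.065 → R1 fires; Y=2 P=16 Z=11 Q=3
Draw 11: a1=4.336, a2=0.204, a3=2.652, a0=7.192; τ=−ln(0.9256)/7.192=0.011 → t=0.775; u2·a0=0.8200·7.192=5.897; a1+a2=4.540 < 5.897 ≤ a1+…+a3=7.192 → R3 fires; Y=1 P=18 Z=12 Q=2
Draw 12: a1=4.878, a2=0.102, a3=0.884, a0=5.864; τ=−ln(0.9733)/5.864=0.005 → t=0.780; u2·a0=0.1988·5.864=1.166 ≤ a1=4.878 → R1 fires; Y=1 P=19 Z=12 Q=2
Draw 13: a1=5.149, a2=0.102, a3=0.884, a0=6.135; τ=−ln(0.6294)/6.135=0.075 → t=0.855; u2·a0=0.2888·6.135=1.772 ≤ a1=5.149 → R1 fires; Y=1 P=20 Z=12 Q=2
Draw 14: a1=5.420, a2=0.102, a3=0.884, a0=6.406; τ=−ln(0.9183)/6.406=0.013 → t=0.868 > T=0.86: stop.
At T=0.86: Y=1 P=20 Z=12 Q=2; the largest is P.

Dominant species at T: P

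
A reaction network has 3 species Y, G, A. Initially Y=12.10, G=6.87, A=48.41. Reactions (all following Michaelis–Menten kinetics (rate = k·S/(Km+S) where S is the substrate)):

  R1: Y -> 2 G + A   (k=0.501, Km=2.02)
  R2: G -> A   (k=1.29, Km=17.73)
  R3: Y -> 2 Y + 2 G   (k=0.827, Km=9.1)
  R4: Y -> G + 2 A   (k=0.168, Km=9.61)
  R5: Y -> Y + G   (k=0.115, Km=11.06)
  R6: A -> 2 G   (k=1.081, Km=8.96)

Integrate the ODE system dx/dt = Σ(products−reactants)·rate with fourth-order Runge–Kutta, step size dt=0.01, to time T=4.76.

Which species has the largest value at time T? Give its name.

RK4 with dt=0.01: 476 steps to T=4.76. Trajectory (selected grid times):
t=0.00: Y=12.10 G=6.87 A=48.41
t=0.53: Y=12.07 G=8.67 A=48.46
t=1.06: Y=12.05 G=10.43 A=48.54
t=1.59: Y=12.02 G=12.17 A=48.65
t=2.12: Y=11.99 G=13.88 A=48.78
t=2.64: Y=11.96 G=15.54 A=48.93
t=3.17: Y=11.94 G=17.21 A=49.10
t=3.70: Y=11.91 G=18.87 A=49.29
t=4.23: Y=11.88 G=20.51 A=49.49
t=4.76: Y=11.85 G=22.14 A=49.70
At T=4.76: Y=11.85 G=22.14 A=49.70; the largest is A.

Dominant species at T: A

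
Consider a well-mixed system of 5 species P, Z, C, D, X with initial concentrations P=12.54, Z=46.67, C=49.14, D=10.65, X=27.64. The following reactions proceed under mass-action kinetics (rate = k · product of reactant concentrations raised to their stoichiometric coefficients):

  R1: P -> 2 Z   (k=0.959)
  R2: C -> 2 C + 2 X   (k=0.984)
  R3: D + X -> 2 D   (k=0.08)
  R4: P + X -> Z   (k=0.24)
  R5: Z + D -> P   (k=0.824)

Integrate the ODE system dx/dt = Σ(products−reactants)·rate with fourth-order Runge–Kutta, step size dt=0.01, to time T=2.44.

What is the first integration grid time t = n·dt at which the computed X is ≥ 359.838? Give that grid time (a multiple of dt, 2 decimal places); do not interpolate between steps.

Threshold first reached at t = 1.56

RK4 with dt=0.01: 244 steps to T=2.44. Trajectory (selected grid times):
t=0.00: P=12.54 Z=46.67 C=49.14 D=10.65 X=27.64
t=0.27: P=2.95 Z=58.82 C=64.09 D=0.00 X=38.52
t=0.54: P=0.06 Z=61.93 C=83.60 D=0.00 X=74.87
t=0.81: P=0.00 Z=62.00 C=109.04 D=0.00 X=125.69
t=1.08: P=0.00 Z=62.00 C=142.22 D=0.00 X=192.06
t=1.36: P=0.00 Z=62.00 C=187.34 D=0.00 X=282.29
t=1.55: P=0.00 Z=62.00 C=225.85 D=0.00 X=359.31
t=1.56: P=0.00 Z=62.00 C=228.08 D=0.00 X=363.78
t=1.63: P=0.00 Z=62.00 C=244.35 D=0.00 X=396.31
t=1.90: P=0.00 Z=62.00 C=318.71 D=0.00 X=545.03
t=2.17: P=0.00 Z=62.00 C=415.70 D=0.00 X=739.00
t=2.44: P=0.00 Z=62.00 C=542.20 D=0.00 X=992.01
X(1.55)=359.312 < 359.838 but X(1.56)=363.779 ≥ 359.838, so the first grid time is t=1.56.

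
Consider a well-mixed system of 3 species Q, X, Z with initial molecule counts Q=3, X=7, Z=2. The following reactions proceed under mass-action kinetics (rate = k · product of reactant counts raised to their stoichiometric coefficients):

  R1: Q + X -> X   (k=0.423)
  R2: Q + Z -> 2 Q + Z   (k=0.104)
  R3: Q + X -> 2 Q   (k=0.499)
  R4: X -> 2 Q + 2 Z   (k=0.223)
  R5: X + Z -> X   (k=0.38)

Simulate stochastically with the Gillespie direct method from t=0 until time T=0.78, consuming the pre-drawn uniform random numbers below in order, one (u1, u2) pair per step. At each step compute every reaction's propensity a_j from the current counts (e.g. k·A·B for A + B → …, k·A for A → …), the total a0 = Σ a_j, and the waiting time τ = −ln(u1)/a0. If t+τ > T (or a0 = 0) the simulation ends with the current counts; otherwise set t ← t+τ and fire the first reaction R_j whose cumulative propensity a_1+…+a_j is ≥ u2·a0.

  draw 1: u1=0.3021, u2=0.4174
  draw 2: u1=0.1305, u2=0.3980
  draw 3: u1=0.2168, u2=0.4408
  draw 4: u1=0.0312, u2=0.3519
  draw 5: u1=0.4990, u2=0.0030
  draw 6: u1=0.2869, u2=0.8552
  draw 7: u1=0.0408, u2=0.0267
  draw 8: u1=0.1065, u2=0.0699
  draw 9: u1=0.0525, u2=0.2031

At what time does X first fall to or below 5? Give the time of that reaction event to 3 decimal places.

Threshold first reached at t = 0.115

t=0.000: Q=3 X=7 Z=2
Draw 1: a1=8.883, a2=0.624, a3=10.479, a4=1.561, a5=5.320, a0=26.867; τ=−ln(0.3021)/26.867=0.045 → t=0.045; u2·a0=0.4174·26.867=11.214; a1+a2=9.507 < 11.214 ≤ a1+…+a3=19.986 → R3 fires; Q=4 X=6 Z=2
Draw 2: a1=10.152, a2=0.832, a3=11.976, a4=1.338, a5=4.560, a0=28.858; τ=−ln(0.1305)/28.858=0.071 → t=0.115; u2·a0=0.3980·28.858=11.485; a1+a2=10.984 < 11.485 ≤ a1+…+a3=22.960 → R3 fires; Q=5 X=5 Z=2
Draw 3: a1=10.575, a2=1.040, a3=12.475, a4=1.115, a5=3.800, a0=29.005; τ=−ln(0.2168)/29.005=0.053 → t=0.168; u2·a0=0.4408·29.005=12.785; a1+a2=11.615 < 12.785 ≤ a1+…+a3=24.090 → R3 fires; Q=6 X=4 Z=2
Draw 4: a1=10.152, a2=1.248, a3=11.976, a4=0.892, a5=3.040, a0=27.308; τ=−ln(0.0312)/27.308=0.127 → t=0.295; u2·a0=0.3519·27.308=9.610 ≤ a1=10.152 → R1 fires; Q=5 X=4 Z=2
Draw 5: a1=8.460, a2=1.040, a3=9.980, a4=0.892, a5=3.040, a0=23.412; τ=−ln(0.4990)/23.412=0.030 → t=0.324; u2·a0=0.0030·23.412=0.070 ≤ a1=8.460 → R1 fires; Q=4 X=4 Z=2
Draw 6: a1=6.768, a2=0.832, a3=7.984, a4=0.892, a5=3.040, a0=19.516; τ=−ln(0.2869)/19.516=0.064 → t=0.388; u2·a0=0.8552·19.516=16.690; a1+…+a4=16.476 < 16.690 ≤ a1+…+a5=19.516 → R5 fires; Q=4 X=4 Z=1
Draw 7: a1=6.768, a2=0.416, a3=7.984, a4=0.892, a5=1.520, a0=17.580; τ=−ln(0.0408)/17.580=0.182 → t=0.570; u2·a0=0.0267·17.580=0.469 ≤ a1=6.768 → R1 fires; Q=3 X=4 Z=1
Draw 8: a1=5.076, a2=0.312, a3=5.988, a4=0.892, a5=1.520, a0=13.788; τ=−ln(0.1065)/13.788=0.162 → t=0.733; u2·a0=0.0699·13.788=0.964 ≤ a1=5.076 → R1 fires; Q=2 X=4 Z=1
Draw 9: a1=3.384, a2=0.208, a3=3.992, a4=0.892, a5=1.520, a0=9.996; τ=−ln(0.0525)/9.996=0.295 → t=1.028 > T=0.78: stop.
X first becomes ≤ 5 when it reaches 5 at the event at t=0.115.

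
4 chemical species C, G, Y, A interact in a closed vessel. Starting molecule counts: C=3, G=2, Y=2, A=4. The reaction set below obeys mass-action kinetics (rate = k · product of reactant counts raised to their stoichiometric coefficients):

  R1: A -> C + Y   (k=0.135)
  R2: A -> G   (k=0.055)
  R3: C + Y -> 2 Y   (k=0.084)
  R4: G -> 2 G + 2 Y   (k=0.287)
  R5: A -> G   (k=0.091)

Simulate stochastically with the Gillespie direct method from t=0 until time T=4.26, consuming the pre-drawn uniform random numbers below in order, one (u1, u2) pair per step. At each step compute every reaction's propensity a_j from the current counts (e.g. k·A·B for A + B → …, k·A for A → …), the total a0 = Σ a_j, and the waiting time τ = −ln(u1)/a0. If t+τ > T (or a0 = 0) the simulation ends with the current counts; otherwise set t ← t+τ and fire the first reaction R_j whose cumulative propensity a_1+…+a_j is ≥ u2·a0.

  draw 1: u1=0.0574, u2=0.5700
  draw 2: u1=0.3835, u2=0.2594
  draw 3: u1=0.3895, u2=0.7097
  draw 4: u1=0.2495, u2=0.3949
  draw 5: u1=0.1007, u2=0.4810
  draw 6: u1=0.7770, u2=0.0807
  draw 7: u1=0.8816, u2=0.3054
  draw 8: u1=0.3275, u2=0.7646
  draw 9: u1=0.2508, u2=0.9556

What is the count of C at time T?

C at T = 1

t=0.000: C=3 G=2 Y=2 A=4
Draw 1: a1=0.540, a2=0.220, a3=0.504, a4=0.574, a5=0.364, a0=2.202; τ=−ln(0.0574)/2.202=1.298 → t=1.298; u2·a0=0.5700·2.202=1.255; a1+a2=0.760 < 1.255 ≤ a1+…+a3=1.264 → R3 fires; C=2 G=2 Y=3 A=4
Draw 2: a1=0.540, a2=0.220, a3=0.504, a4=0.574, a5=0.364, a0=2.202; τ=−ln(0.3835)/2.202=0.435 → t=1.733; u2·a0=0.2594·2.202=0.571; a1=0.540 < 0.571 ≤ a1+a2=0.760 → R2 fires; C=2 G=3 Y=3 A=3
Draw 3: a1=0.405, a2=0.165, a3=0.504, a4=0.861, a5=0.273, a0=2.208; τ=−ln(0.3895)/2.208=0.427 → t=2.160; u2·a0=0.7097·2.208=1.567; a1+…+a3=1.074 < 1.567 ≤ a1+…+a4=1.935 → R4 fires; C=2 G=4 Y=5 A=3
Draw 4: a1=0.405, a2=0.165, a3=0.840, a4=1.148, a5=0.273, a0=2.831; τ=−ln(0.2495)/2.831=0.490 → t=2.650; u2·a0=0.3949·2.831=1.118; a1+a2=0.570 < 1.118 ≤ a1+…+a3=1.410 → R3 fires; C=1 G=4 Y=6 A=3
Draw 5: a1=0.405, a2=0.165, a3=0.504, a4=1.148, a5=0.273, a0=2.495; τ=−ln(0.1007)/2.495=0.920 → t=3.571; u2·a0=0.4810·2.495=1.200; a1+…+a3=1.074 < 1.200 ≤ a1+…+a4=2.222 → R4 fires; C=1 G=5 Y=8 A=3
Draw 6: a1=0.405, a2=0.165, a3=0.672, a4=1.435, a5=0.273, a0=2.950; τ=−ln(0.7770)/2.950=0.086 → t=3.656; u2·a0=0.0807·2.950=0.238 ≤ a1=0.405 → R1 fires; C=2 G=5 Y=9 A=2
Draw 7: a1=0.270, a2=0.110, a3=1.512, a4=1.435, a5=0.182, a0=3.509; τ=−ln(0.8816)/3.509=0.036 → t=3.692; u2·a0=0.3054·3.509=1.072; a1+a2=0.380 < 1.072 ≤ a1+…+a3=1.892 → R3 fires; C=1 G=5 Y=10 A=2
Draw 8: a1=0.270, a2=0.110, a3=0.840, a4=1.435, a5=0.182, a0=2.837; τ=−ln(0.3275)/2.837=0.393 → t=4.085; u2·a0=0.7646·2.837=2.169; a1+…+a3=1.220 < 2.169 ≤ a1+…+a4=2.655 → R4 fires; C=1 G=6 Y=12 A=2
Draw 9: a1=0.270, a2=0.110, a3=1.008, a4=1.722, a5=0.182, a0=3.292; τ=−ln(0.2508)/3.292=0.420 → t=4.506 > T=4.26: stop.
Read off C at T=4.26: 1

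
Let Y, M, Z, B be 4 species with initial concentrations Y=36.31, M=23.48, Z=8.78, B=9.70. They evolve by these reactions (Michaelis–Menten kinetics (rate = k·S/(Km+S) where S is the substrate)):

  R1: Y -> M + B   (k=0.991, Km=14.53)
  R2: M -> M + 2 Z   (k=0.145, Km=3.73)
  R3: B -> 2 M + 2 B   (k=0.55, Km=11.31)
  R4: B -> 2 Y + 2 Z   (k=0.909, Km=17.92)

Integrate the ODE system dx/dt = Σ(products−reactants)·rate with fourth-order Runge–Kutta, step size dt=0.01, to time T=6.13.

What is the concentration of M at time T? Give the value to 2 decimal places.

RK4 with dt=0.01: 613 steps to T=6.13. Trajectory (selected grid times):
t=0.00: Y=36.31 M=23.48 Z=8.78 B=9.70
t=0.68: Y=36.27 M=24.31 Z=9.39 B=10.14
t=1.36: Y=36.24 M=25.15 Z=10.02 B=10.57
t=2.04: Y=36.22 M=26.00 Z=10.65 B=11.00
t=2.72: Y=36.22 M=26.85 Z=11.30 B=11.43
t=3.41: Y=36.23 M=27.72 Z=11.97 B=11.86
t=4.09: Y=36.24 M=28.59 Z=12.64 B=12.29
t=4.77: Y=36.27 M=29.46 Z=13.32 B=12.71
t=5.45: Y=36.31 M=30.34 Z=14.02 B=13.13
t=6.13: Y=36.35 M=31.23 Z=14.72 B=13.55
Read off M at T=6.13: 31.23

M at T = 31.23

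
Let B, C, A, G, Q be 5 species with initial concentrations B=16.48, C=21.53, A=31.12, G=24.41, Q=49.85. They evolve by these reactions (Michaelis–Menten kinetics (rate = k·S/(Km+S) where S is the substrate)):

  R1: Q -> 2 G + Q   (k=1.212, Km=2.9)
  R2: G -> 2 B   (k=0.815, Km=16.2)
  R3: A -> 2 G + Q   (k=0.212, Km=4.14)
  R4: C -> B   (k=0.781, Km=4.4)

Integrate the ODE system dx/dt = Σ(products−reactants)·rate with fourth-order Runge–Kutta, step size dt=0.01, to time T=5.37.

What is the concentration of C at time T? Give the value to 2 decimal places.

C at T = 18.10

RK4 with dt=0.01: 537 steps to T=5.37. Trajectory (selected grid times):
t=0.00: B=16.48 C=21.53 A=31.12 G=24.41 Q=49.85
t=0.60: B=17.46 C=21.14 A=31.01 G=25.71 Q=49.96
t=1.19: B=18.44 C=20.76 A=30.90 G=26.99 Q=50.07
t=1.79: B=19.44 C=20.37 A=30.79 G=28.28 Q=50.18
t=2.39: B=20.45 C=19.99 A=30.67 G=29.56 Q=50.30
t=2.98: B=21.46 C=19.61 A=30.56 G=30.82 Q=50.41
t=3.58: B=22.48 C=19.23 A=30.45 G=32.10 Q=50.52
t=4.18: B=23.52 C=18.85 A=30.34 G=33.37 Q=50.63
t=4.77: B=24.54 C=18.48 A=30.23 G=34.62 Q=50.74
t=5.37: B=25.59 C=18.10 A=30.12 G=35.88 Q=50.85
Read off C at T=5.37: 18.10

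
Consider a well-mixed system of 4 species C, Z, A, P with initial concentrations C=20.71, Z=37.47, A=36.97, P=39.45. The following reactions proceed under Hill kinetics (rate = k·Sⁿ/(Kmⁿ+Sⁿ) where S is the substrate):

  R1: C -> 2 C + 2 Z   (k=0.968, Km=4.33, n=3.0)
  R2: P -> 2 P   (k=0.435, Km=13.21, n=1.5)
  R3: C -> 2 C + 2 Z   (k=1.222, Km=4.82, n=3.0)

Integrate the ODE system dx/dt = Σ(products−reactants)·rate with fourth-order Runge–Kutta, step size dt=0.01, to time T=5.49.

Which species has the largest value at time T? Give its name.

Dominant species at T: Z

RK4 with dt=0.01: 549 steps to T=5.49. Trajectory (selected grid times):
t=0.00: C=20.71 Z=37.47 A=36.97 P=39.45
t=0.61: C=22.03 Z=40.12 A=36.97 P=39.67
t=1.22: C=23.36 Z=42.76 A=36.97 P=39.90
t=1.83: C=24.68 Z=45.42 A=36.97 P=40.12
t=2.44: C=26.01 Z=48.07 A=36.97 P=40.34
t=3.05: C=27.34 Z=50.73 A=36.97 P=40.57
t=3.66: C=28.67 Z=53.39 A=36.97 P=40.79
t=4.27: C=30.00 Z=56.05 A=36.97 P=41.01
t=4.88: C=31.33 Z=58.72 A=36.97 P=41.24
t=5.49: C=32.66 Z=61.38 A=36.97 P=41.46
At T=5.49: C=32.66 Z=61.38 A=36.97 P=41.46; the largest is Z.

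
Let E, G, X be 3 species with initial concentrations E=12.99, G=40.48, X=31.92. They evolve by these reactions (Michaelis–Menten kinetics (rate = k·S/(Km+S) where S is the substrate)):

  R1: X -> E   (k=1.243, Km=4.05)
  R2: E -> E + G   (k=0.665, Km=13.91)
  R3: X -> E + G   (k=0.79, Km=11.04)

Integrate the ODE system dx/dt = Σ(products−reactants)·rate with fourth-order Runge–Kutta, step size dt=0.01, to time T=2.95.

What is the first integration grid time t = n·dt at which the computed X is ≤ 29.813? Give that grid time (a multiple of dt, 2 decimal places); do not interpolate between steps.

Threshold first reached at t = 1.26

RK4 with dt=0.01: 295 steps to T=2.95. Trajectory (selected grid times):
t=0.00: E=12.99 G=40.48 X=31.92
t=0.33: E=13.55 G=40.78 X=31.36
t=0.66: E=14.10 G=41.08 X=30.81
t=0.98: E=14.64 G=41.38 X=30.27
t=1.25: E=15.09 G=41.62 X=29.82
t=1.26: E=15.11 G=41.63 X=29.80
t=1.31: E=15.19 G=41.68 X=29.72
t=1.64: E=15.74 G=41.99 X=29.17
t=1.97: E=16.29 G=42.29 X=28.62
t=2.29: E=16.82 G=42.59 X=28.09
t=2.62: E=17.36 G=42.90 X=27.55
t=2.95: E=17.91 G=43.20 X=27.00
X(1.25)=29.819 > 29.813 but X(1.26)=29.803 ≤ 29.813, so the first grid time is t=1.26.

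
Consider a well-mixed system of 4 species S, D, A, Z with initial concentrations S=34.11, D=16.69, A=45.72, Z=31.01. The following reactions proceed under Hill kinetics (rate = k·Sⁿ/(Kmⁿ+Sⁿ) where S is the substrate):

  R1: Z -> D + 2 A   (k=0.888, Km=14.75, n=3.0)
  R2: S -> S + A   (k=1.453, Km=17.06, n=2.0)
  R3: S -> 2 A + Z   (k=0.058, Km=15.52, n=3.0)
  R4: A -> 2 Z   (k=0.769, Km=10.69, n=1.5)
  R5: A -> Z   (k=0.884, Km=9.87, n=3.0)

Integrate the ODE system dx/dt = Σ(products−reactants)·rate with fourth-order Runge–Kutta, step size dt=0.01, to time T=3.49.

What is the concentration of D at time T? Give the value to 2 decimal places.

RK4 with dt=0.01: 349 steps to T=3.49. Trajectory (selected grid times):
t=0.00: S=34.11 D=16.69 A=45.72 Z=31.01
t=0.39: S=34.09 D=17.00 A=46.23 Z=31.60
t=0.78: S=34.07 D=17.32 A=46.74 Z=32.19
t=1.16: S=34.05 D=17.63 A=47.25 Z=32.76
t=1.55: S=34.03 D=17.95 A=47.76 Z=33.34
t=1.94: S=34.01 D=18.26 A=48.28 Z=33.93
t=2.33: S=33.99 D=18.59 A=48.80 Z=34.51
t=2.71: S=33.97 D=18.90 A=49.31 Z=35.08
t=3.10: S=33.95 D=19.22 A=49.84 Z=35.67
t=3.49: S=33.93 D=19.55 A=50.37 Z=36.25
Read off D at T=3.49: 19.55

D at T = 19.55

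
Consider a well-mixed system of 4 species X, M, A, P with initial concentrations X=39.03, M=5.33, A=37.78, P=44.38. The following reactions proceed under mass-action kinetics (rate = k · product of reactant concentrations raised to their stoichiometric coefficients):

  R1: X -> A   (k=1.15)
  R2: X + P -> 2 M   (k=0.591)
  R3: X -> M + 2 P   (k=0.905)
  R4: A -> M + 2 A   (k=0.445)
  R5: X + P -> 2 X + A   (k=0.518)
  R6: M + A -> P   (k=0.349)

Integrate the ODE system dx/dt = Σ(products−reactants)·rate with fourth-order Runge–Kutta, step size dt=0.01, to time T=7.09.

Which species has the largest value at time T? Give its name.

RK4 with dt=0.01: 709 steps to T=7.09. Trajectory (selected grid times):
t=0.00: X=39.03 M=5.33 A=37.78 P=44.38
t=0.79: X=3.46 M=87.75 A=0.72 P=8.49
t=1.58: X=0.44 M=92.81 A=0.07 P=7.30
t=2.36: X=0.06 M=93.42 A=0.01 P=7.18
t=3.15: X=0.01 M=93.50 A=0.00 P=7.16
t=3.94: X=0.00 M=93.51 A=0.00 P=7.16
t=4.73: X=0.00 M=93.51 A=0.00 P=7.16
t=5.51: X=0.00 M=93.51 A=0.00 P=7.16
t=6.30: X=0.00 M=93.51 A=0.00 P=7.16
t=7.09: X=0.00 M=93.51 A=0.00 P=7.16
At T=7.09: X=0.00 M=93.51 A=0.00 P=7.16; the largest is M.

Dominant species at T: M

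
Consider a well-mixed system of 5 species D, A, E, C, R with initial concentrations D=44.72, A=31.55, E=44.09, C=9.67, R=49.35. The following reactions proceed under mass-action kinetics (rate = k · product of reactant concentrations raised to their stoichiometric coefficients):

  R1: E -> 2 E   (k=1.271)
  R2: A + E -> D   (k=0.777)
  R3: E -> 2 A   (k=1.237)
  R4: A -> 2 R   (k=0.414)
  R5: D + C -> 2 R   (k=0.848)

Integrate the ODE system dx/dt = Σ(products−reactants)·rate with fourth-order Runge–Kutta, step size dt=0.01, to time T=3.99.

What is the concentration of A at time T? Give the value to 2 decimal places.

A at T = 1.01

RK4 with dt=0.01: 399 steps to T=3.99. Trajectory (selected grid times):
t=0.00: D=44.72 A=31.55 E=44.09 C=9.67 R=49.35
t=0.44: D=74.67 A=3.41 E=4.64 C=0.00 R=71.11
t=0.89: D=77.76 A=2.87 E=1.60 C=0.00 R=72.26
t=1.33: D=78.73 A=2.54 E=0.64 C=0.00 R=73.24
t=1.77: D=79.09 A=2.22 E=0.29 C=0.00 R=74.11
t=2.22: D=79.24 A=1.92 E=0.14 C=0.00 R=74.88
t=2.66: D=79.31 A=1.64 E=0.08 C=0.00 R=75.53
t=3.10: D=79.34 A=1.40 E=0.05 C=0.00 R=76.08
t=3.55: D=79.36 A=1.19 E=0.03 C=0.00 R=76.57
t=3.99: D=79.36 A=1.01 E=0.02 C=0.00 R=76.96
Read off A at T=3.99: 1.01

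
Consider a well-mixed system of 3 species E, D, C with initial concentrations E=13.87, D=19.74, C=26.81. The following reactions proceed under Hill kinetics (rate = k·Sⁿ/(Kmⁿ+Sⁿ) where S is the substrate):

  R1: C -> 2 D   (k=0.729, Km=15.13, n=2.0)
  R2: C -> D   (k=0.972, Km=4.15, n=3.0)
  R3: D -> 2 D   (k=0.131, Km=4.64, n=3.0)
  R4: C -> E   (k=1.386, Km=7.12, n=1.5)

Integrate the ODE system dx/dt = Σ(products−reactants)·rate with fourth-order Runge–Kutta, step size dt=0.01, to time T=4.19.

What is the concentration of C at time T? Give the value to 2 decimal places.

C at T = 15.93

RK4 with dt=0.01: 419 steps to T=4.19. Trajectory (selected grid times):
t=0.00: E=13.87 D=19.74 C=26.81
t=0.47: E=14.44 D=20.77 C=25.53
t=0.93: E=14.99 D=21.76 C=24.28
t=1.40: E=15.55 D=22.77 C=23.03
t=1.86: E=16.09 D=23.73 C=21.81
t=2.33: E=16.64 D=24.70 C=20.59
t=2.79: E=17.16 D=25.63 C=19.41
t=3.26: E=17.69 D=26.56 C=18.22
t=3.72: E=18.20 D=27.45 C=17.07
t=4.19: E=18.71 D=28.33 C=15.93
Read off C at T=4.19: 15.93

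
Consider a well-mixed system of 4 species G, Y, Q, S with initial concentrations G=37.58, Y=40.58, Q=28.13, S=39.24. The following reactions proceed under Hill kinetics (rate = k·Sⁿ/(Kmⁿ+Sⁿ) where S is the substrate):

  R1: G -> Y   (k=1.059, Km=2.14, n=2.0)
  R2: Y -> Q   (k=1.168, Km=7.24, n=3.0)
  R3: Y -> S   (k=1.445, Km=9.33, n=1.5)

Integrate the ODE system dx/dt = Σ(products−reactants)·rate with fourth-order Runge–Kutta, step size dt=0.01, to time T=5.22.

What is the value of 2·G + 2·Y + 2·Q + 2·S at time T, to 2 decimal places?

Check how each reaction changes W = 2·G + 2·Y + 2·Q + 2·S (weight of products minus weight of reactants):
R1: G -> Y: (2·1) − (2·1) = 2 − 2 = 0
R2: Y -> Q: (2·1) − (2·1) = 2 − 2 = 0
R3: Y -> S: (2·1) − (2·1) = 2 − 2 = 0
Every reaction leaves W unchanged, so W is conserved and no simulation is needed: W(T) = W(0) = 2·37.58 + 2·40.58 + 2·28.13 + 2·39.24 = 291.06

Value at T = 291.06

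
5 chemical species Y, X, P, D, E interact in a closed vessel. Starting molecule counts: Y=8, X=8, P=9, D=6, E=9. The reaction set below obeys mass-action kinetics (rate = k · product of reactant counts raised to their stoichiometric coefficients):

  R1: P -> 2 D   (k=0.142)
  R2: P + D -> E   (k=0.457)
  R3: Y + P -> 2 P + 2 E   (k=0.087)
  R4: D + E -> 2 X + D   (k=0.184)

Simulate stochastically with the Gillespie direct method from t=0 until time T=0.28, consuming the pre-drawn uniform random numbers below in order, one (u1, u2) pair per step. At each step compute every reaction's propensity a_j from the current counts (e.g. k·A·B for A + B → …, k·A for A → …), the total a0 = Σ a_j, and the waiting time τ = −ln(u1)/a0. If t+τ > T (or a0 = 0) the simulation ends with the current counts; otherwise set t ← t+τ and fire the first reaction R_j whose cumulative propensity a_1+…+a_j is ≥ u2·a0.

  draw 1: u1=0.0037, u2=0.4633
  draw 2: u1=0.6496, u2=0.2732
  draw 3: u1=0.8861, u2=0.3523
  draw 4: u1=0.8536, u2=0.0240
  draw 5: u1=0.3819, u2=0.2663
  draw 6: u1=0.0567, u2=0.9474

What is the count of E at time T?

t=0.000: Y=8 X=8 P=9 D=6 E=9
Draw 1: a1=1.278, a2=24.678, a3=6.264, a4=9.936, a0=42.156; τ=−ln(0.0037)/42.156=0.133 → t=0.133; u2·a0=0.4633·42.156=19.531; a1=1.278 < 19.531 ≤ a1+a2=25.956 → R2 fires; Y=8 X=8 P=8 D=5 E=10
Draw 2: a1=1.136, a2=18.280, a3=5.568, a4=9.200, a0=34.184; τ=−ln(0.6496)/34.184=0.013 → t=0.145; u2·a0=0.2732·34.184=9.339; a1=1.136 < 9.339 ≤ a1+a2=19.416 → R2 fires; Y=8 X=8 P=7 D=4 E=11
Draw 3: a1=0.994, a2=12.796, a3=4.872, a4=8.096, a0=26.758; τ=−ln(0.8861)/26.758=0.005 → t=0.150; u2·a0=0.3523·26.758=9.427; a1=0.994 < 9.427 ≤ a1+a2=13.790 → R2 fires; Y=8 X=8 P=6 D=3 E=12
Draw 4: a1=0.852, a2=8.226, a3=4.176, a4=6.624, a0=19.878; τ=−ln(0.8536)/19.878=0.008 → t=0.158; u2·a0=0.0240·19.878=0.477 ≤ a1=0.852 → R1 fires; Y=8 X=8 P=5 D=5 E=12
Draw 5: a1=0.710, a2=11.425, a3=3.480, a4=11.040, a0=26.655; τ=−ln(0.3819)/26.655=0.036 → t=0.194; u2·a0=0.2663·26.655=7.098; a1=0.710 < 7.098 ≤ a1+a2=12.135 → R2 fires; Y=8 X=8 P=4 D=4 E=13
Draw 6: a1=0.568, a2=7.312, a3=2.784, a4=9.568, a0=20.232; τ=−ln(0.0567)/20.232=0.142 → t=0.336 > T=0.28: stop.
Read off E at T=0.28: 13

E at T = 13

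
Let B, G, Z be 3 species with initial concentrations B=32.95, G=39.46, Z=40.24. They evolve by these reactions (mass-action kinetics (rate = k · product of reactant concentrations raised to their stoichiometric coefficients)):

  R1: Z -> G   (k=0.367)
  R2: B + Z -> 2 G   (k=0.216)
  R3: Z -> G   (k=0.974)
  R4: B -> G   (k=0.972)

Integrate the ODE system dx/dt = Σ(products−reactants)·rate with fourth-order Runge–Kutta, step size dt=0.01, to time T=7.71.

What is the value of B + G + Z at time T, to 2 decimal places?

Check how each reaction changes W = B + G + Z (weight of products minus weight of reactants):
R1: Z -> G: (1·1) − (1·1) = 1 − 1 = 0
R2: B + Z -> 2 G: (1·2) − (1·1 + 1·1) = 2 − 2 = 0
R3: Z -> G: (1·1) − (1·1) = 1 − 1 = 0
R4: B -> G: (1·1) − (1·1) = 1 − 1 = 0
Every reaction leaves W unchanged, so W is conserved and no simulation is needed: W(T) = W(0) = 32.95 + 39.46 + 40.24 = 112.65

Value at T = 112.65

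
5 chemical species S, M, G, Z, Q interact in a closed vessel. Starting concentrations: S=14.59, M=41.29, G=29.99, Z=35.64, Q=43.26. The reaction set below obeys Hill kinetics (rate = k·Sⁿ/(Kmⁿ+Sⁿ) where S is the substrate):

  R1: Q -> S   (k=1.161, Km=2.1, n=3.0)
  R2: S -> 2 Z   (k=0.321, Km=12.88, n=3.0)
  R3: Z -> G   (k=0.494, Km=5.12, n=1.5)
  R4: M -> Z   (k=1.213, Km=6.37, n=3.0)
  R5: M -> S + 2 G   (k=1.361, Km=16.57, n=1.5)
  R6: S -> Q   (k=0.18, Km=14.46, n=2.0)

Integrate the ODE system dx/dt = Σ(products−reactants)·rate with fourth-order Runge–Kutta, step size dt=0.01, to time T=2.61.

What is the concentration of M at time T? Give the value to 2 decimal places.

RK4 with dt=0.01: 261 steps to T=2.61. Trajectory (selected grid times):
t=0.00: S=14.59 M=41.29 G=29.99 Z=35.64 Q=43.26
t=0.29: S=15.16 M=40.63 G=30.75 Z=35.97 Q=42.95
t=0.58: S=15.72 M=39.96 G=31.51 Z=36.30 Q=42.64
t=0.87: S=16.28 M=39.30 G=32.27 Z=36.64 Q=42.33
t=1.16: S=16.83 M=38.64 G=33.03 Z=36.98 Q=42.03
t=1.45: S=17.38 M=37.99 G=33.78 Z=37.32 Q=41.72
t=1.74: S=17.92 M=37.33 G=34.52 Z=37.67 Q=41.41
t=2.03: S=18.46 M=36.68 G=35.27 Z=38.02 Q=41.11
t=2.32: S=19.00 M=36.02 G=36.01 Z=38.37 Q=40.81
t=2.61: S=19.53 M=35.37 G=36.74 Z=38.73 Q=40.50
Read off M at T=2.61: 35.37

M at T = 35.37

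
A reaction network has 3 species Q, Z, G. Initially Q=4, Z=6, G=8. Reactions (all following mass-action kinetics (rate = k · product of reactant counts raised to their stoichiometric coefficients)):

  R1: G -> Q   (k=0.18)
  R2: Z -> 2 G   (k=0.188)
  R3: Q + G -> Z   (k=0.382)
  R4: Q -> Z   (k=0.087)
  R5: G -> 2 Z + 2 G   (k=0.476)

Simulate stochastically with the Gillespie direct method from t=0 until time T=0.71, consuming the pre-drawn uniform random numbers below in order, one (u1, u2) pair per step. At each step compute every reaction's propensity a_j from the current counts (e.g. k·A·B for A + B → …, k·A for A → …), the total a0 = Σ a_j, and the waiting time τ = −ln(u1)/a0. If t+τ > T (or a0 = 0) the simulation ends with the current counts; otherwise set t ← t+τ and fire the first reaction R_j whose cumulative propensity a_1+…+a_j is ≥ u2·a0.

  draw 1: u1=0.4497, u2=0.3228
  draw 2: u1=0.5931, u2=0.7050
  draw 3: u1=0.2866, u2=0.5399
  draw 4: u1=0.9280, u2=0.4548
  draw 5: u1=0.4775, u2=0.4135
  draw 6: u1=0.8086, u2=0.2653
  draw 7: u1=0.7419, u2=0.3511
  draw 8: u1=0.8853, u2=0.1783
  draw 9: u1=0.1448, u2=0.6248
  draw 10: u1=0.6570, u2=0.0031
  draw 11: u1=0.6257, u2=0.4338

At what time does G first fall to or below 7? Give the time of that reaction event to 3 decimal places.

t=0.000: Q=4 Z=6 G=8
Draw 1: a1=1.440, a2=1.128, a3=12.224, a4=0.348, a5=3.808, a0=18.948; τ=−ln(0.4497)/18.948=0.042 → t=0.042; u2·a0=0.3228·18.948=6.116; a1+a2=2.568 < 6.116 ≤ a1+…+a3=14.792 → R3 fires; Q=3 Z=7 G=7
Draw 2: a1=1.260, a2=1.316, a3=8.022, a4=0.261, a5=3.332, a0=14.191; τ=−ln(0.5931)/14.191=0.037 → t=0.079; u2·a0=0.7050·14.191=10.005; a1+a2=2.576 < 10.005 ≤ a1+…+a3=10.598 → R3 fires; Q=2 Z=8 G=6
Draw 3: a1=1.080, a2=1.504, a3=4.584, a4=0.174, a5=2.856, a0=10.198; τ=−ln(0.2866)/10.198=0.123 → t=0.202; u2·a0=0.5399·10.198=5.506; a1+a2=2.584 < 5.506 ≤ a1+…+a3=7.168 → R3 fires; Q=1 Z=9 G=5
Draw 4: a1=0.900, a2=1.692, a3=1.910, a4=0.087, a5=2.380, a0=6.969; τ=−ln(0.9280)/6.969=0.011 → t=0.212; u2·a0=0.4548·6.969=3.170; a1+a2=2.592 < 3.170 ≤ a1+…+a3=4.502 → R3 fires; Q=0 Z=10 G=4
Draw 5: a1=0.720, a2=1.880, a3=0.000, a4=0.000, a5=1.904, a0=4.504; τ=−ln(0.4775)/4.504=0.164 → t=0.376; u2·a0=0.4135·4.504=1.862; a1=0.720 < 1.862 ≤ a1+a2=2.600 → R2 fires; Q=0 Z=9 G=6
Draw 6: a1=1.080, a2=1.692, a3=0.000, a4=0.000, a5=2.856, a0=5.628; τ=−ln(0.8086)/5.628=0.038 → t=0.414; u2·a0=0.2653·5.628=1.493; a1=1.080 < 1.493 ≤ a1+a2=2.772 → R2 fires; Q=0 Z=8 G=8
Draw 7: a1=1.440, a2=1.504, a3=0.000, a4=0.000, a5=3.808, a0=6.752; τ=−ln(0.7419)/6.752=0.044 → t=0.458; u2·a0=0.3511·6.752=2.371; a1=1.440 < 2.371 ≤ a1+a2=2.944 → R2 fires; Q=0 Z=7 G=10
Draw 8: a1=1.800, a2=1.316, a3=0.000, a4=0.000, a5=4.760, a0=7.876; τ=−ln(0.8853)/7.876=0.015 → t=0.474; u2·a0=0.1783·7.876=1.404 ≤ a1=1.800 → R1 fires; Q=1 Z=7 G=9
Draw 9: a1=1.620, a2=1.316, a3=3.438, a4=0.087, a5=4.284, a0=10.745; τ=−ln(0.1448)/10.745=0.180 → t=0.654; u2·a0=0.6248·10.745=6.713; a1+…+a4=6.461 < 6.713 ≤ a1+…+a5=10.745 → R5 fires; Q=1 Z=9 G=10
Draw 10: a1=1.800, a2=1.692, a3=3.820, a4=0.087, a5=4.760, a0=12.159; τ=−ln(0.6570)/12.159=0.035 → t=0.688; u2·a0=0.0031·12.159=0.038 ≤ a1=1.800 → R1 fires; Q=2 Z=9 G=9
Draw 11: a1=1.620, a2=1.692, a3=6.876, a4=0.174, a5=4.284, a0=14.646; τ=−ln(0.6257)/14.646=0.032 → t=0.720 > T=0.71: stop.
G first becomes ≤ 7 when it reaches 7 at the event at t=0.042.

Threshold first reached at t = 0.042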